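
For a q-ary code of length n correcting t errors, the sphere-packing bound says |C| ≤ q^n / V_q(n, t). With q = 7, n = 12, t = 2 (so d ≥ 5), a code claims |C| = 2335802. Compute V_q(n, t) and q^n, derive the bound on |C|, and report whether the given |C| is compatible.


V_q(n, t) = 2449, q^n = 13841287201, Hamming bound = 5651811, |C| = 2335802 ≤ bound (satisfied).

Step 1: Compute V_q(n, t) = Σ_{j=0}^2 C(n, j) (q−1)^j.
  j = 0: C(12,0)·(6)^0 = 1·1 = 1.
  j = 1: C(12,1)·(6)^1 = 12·6 = 72.
  j = 2: C(12,2)·(6)^2 = 66·36 = 2376.
  V_q(n, t) = 1 + 72 + 2376 = 2449.
Step 2: q^n = 7^12 = 13841287201.
Step 3: Hamming bound ⌊q^n / V_q(n,t)⌋ = ⌊13841287201/2449⌋ = 5651811.
Step 4: Compare |C| = 2335802 to 5651811: satisfied.
The claimed |C| lies below the Hamming bound.


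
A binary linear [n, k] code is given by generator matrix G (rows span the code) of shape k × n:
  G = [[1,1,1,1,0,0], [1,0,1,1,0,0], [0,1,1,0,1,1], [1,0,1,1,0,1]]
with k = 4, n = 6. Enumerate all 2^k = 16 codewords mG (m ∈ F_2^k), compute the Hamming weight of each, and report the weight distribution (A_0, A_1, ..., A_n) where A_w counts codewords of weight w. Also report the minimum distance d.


Weight distribution: A_0 = 1, A_1 = 2, A_2 = 2, A_3 = 4, A_4 = 5, A_5 = 2. Minimum distance d = 1.

Enumerate all 2^4 = 16 messages m ∈ F_2^4.
For each, compute codeword c = mG in F_2^6, then tally its weight.
  m = 0000 → c = 000000, weight = 0.
  m = 1000 → c = 111100, weight = 4.
  m = 0100 → c = 101100, weight = 3.
  m = 1100 → c = 010000, weight = 1.
  m = 0010 → c = 011011, weight = 4.
  m = 1010 → c = 100111, weight = 4.
  m = 0110 → c = 110111, weight = 5.
  m = 1110 → c = 001011, weight = 3.
  m = 0001 → c = 101101, weight = 4.
  m = 1001 → c = 010001, weight = 2.
  m = 0101 → c = 000001, weight = 1.
  m = 1101 → c = 111101, weight = 5.
  m = 0011 → c = 110110, weight = 4.
  m = 1011 → c = 001010, weight = 2.
  m = 0111 → c = 011010, weight = 3.
  m = 1111 → c = 100110, weight = 3.
Tally weights:
  weight 0: 1 codewords.
  weight 1: 2 codewords.
  weight 2: 2 codewords.
  weight 3: 4 codewords.
  weight 4: 5 codewords.
  weight 5: 2 codewords.
Minimum distance d = smallest w > 0 with A_w > 0 = 1.
Sanity: Σ A_w = 16 = 2^4 = 16 ✓.


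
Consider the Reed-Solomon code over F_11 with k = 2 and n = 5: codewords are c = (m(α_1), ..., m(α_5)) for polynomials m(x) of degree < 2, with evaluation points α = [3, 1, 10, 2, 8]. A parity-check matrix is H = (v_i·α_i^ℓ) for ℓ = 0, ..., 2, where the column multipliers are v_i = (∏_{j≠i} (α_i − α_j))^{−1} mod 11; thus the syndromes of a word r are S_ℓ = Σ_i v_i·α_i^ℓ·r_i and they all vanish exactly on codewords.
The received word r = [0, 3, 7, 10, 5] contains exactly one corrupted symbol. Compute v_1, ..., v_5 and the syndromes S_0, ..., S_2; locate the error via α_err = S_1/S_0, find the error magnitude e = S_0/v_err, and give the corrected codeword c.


S = (1, 1, 1), error at position 2, error magnitude e = 5, c = [0, 9, 7, 10, 5].

Step 1: column multipliers v_i = (∏_{j≠i}(α_i − α_j))^{−1} mod 11.
  i = 1 (α = 3): (3−1)(3−10)(3−2)(3−8) = 2·(−7)·1·(−5) = 70 ≡ 4, so v_1 = 4^{−1} = 3 (mod 11).
  i = 2 (α = 1): (1−3)(1−10)(1−2)(1−8) = (−2)·(−9)·(−1)·(−7) = 126 ≡ 5, so v_2 = 5^{−1} = 9 (mod 11).
  i = 3 (α = 10): (10−3)(10−1)(10−2)(10−8) = 7·9·8·2 = 1008 ≡ 7, so v_3 = 7^{−1} = 8 (mod 11).
  i = 4 (α = 2): (2−3)(2−1)(2−10)(2−8) = (−1)·1·(−8)·(−6) = −48 ≡ 7, so v_4 = 7^{−1} = 8 (mod 11).
  i = 5 (α = 8): (8−3)(8−1)(8−10)(8−2) = 5·7·(−2)·6 = −420 ≡ 9, so v_5 = 9^{−1} = 5 (mod 11).
  v = [3, 9, 8, 8, 5].
Step 2: syndromes of r = [0, 3, 7, 10, 5] (all sums mod 11).
  S_0 = Σ v_i r_i = 3·0 + 9·3 + 8·7 + 8·10 + 5·5 = 188 ≡ 1.
  S_1 = Σ v_i α_i r_i = 3·3·0 + 9·1·3 + 8·10·7 + 8·2·10 + 5·8·5 = 947 ≡ 1.
  α_i^2 mod 11 = [9, 1, 1, 4, 9].
  S_2 = Σ v_i α_i^2 r_i = 3·9·0 + 9·1·3 + 8·1·7 + 8·4·10 + 5·9·5 = 628 ≡ 1.
  S = (1, 1, 1) ≠ 0, so r is not a codeword (an error is present).
Step 3: locate the error. For a single error e at position i, S_ℓ = v_i·e·α_i^ℓ, so α_err = S_1/S_0.
  S_0^{−1} = 1^{−1} = 1 (mod 11), so α_err = 1·1 = 1 ≡ 1 = α_2. Error position i = 2.
  Consistency check: S_2/S_1 = 1·1 = 1 ≡ 1 = α_err ✓ (single-error assumption holds).
Step 4: error magnitude e = S_0/v_2 = S_0·∏_{j≠2}(α_2 − α_j) = 1·5 = 5 ≡ 5 (mod 11).
Step 5: correct position 2: c_2 = r_2 − e = 3 − 5 ≡ 9 (mod 11). Hence c = [0, 9, 7, 10, 5].
  Check: interpolating c through the α_i gives m(x) = 8 + 1·x (degree < 2) with m(α_i) = c_i for every i, so c is indeed a codeword.


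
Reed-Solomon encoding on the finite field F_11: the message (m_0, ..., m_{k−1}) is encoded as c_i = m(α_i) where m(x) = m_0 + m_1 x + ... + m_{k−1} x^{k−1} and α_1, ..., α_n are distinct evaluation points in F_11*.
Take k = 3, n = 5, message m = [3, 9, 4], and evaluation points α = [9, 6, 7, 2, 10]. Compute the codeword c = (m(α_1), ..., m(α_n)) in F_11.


c = [1, 3, 9, 4, 9]

Message polynomial: m(x) = 3 + 9·x + 4·x^2 (mod 11).
For each evaluation point α_i, compute m(α_i) mod 11:
  α_1 = 9: Horner steps 4 → 1 → 1, so m(9) = 1.
  α_2 = 6: Horner steps 4 → 0 → 3, so m(6) = 3.
  α_3 = 7: Horner steps 4 → 4 → 9, so m(7) = 9.
  α_4 = 2: Horner steps 4 → 6 → 4, so m(2) = 4.
  α_5 = 10: Horner steps 4 → 5 → 9, so m(10) = 9.
Codeword c = [1, 3, 9, 4, 9] ∈ F_11^5.


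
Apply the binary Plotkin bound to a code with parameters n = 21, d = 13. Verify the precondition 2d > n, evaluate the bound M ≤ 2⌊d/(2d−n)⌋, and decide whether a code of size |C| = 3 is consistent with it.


Plotkin bound M ≤ 4; given |C| = 3 ≤ bound (satisfied).

Check applicability: 2d = 26, n = 21.
2d − n = 5 > 0, so Plotkin applies.
Compute d/(2d−n) = 13/5 ≈ 2.6000.
⌊d/(2d−n)⌋ = 2.
Plotkin bound: M ≤ 2·2 = 4.
Given |C| = 3, check: satisfied.
This |C| is below the Plotkin bound.


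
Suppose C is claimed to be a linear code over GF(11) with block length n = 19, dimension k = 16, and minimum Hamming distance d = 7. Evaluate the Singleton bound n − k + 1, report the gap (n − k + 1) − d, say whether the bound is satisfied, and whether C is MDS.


Singleton RHS = n − k + 1 = 4, slack = -3, bound violated (no such code; not MDS).

Singleton bound: d ≤ n − k + 1.
Here n = 19, k = 16, so n − k + 1 = 4.
Given d = 7, check d ≤ 4: NO.
Slack = (n − k + 1) − d = -3.
The slack is negative: d = 7 exceeds n − k + 1 = 4 by 3, so the Singleton bound is violated and no linear [19, 16, 7]_11 code can exist. In particular it is not MDS (MDS requires d = n − k + 1 exactly).
Description: the claimed parameters are [19, 16, 7]_11; such a code would be impossible (violates the Singleton bound).


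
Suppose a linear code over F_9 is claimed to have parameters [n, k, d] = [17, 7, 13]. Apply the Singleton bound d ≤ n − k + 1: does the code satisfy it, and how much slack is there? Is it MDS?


Singleton RHS = n − k + 1 = 11, slack = -2, bound violated (no such code; not MDS).

Singleton bound: d ≤ n − k + 1.
Here n = 17, k = 7, so n − k + 1 = 11.
Given d = 13, check d ≤ 11: NO.
Slack = (n − k + 1) − d = -2.
The slack is negative: d = 13 exceeds n − k + 1 = 11 by 2, so the Singleton bound is violated and no linear [17, 7, 13]_9 code can exist. In particular it is not MDS (MDS requires d = n − k + 1 exactly).
Description: the claimed parameters are [17, 7, 13]_9; such a code would be impossible (violates the Singleton bound).


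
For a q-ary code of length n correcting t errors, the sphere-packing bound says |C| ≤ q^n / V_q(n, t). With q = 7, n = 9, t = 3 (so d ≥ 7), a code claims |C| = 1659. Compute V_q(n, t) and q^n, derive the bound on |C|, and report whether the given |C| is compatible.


V_q(n, t) = 19495, q^n = 40353607, Hamming bound = 2069, |C| = 1659 ≤ bound (satisfied).

Step 1: Compute V_q(n, t) = Σ_{j=0}^3 C(n, j) (q−1)^j.
  j = 0: C(9,0)·(6)^0 = 1·1 = 1.
  j = 1: C(9,1)·(6)^1 = 9·6 = 54.
  j = 2: C(9,2)·(6)^2 = 36·36 = 1296.
  j = 3: C(9,3)·(6)^3 = 84·216 = 18144.
  V_q(n, t) = 1 + 54 + 1296 + 18144 = 19495.
Step 2: q^n = 7^9 = 40353607.
Step 3: Hamming bound ⌊q^n / V_q(n,t)⌋ = ⌊40353607/19495⌋ = 2069.
Step 4: Compare |C| = 1659 to 2069: satisfied.
The claimed |C| lies below the Hamming bound.


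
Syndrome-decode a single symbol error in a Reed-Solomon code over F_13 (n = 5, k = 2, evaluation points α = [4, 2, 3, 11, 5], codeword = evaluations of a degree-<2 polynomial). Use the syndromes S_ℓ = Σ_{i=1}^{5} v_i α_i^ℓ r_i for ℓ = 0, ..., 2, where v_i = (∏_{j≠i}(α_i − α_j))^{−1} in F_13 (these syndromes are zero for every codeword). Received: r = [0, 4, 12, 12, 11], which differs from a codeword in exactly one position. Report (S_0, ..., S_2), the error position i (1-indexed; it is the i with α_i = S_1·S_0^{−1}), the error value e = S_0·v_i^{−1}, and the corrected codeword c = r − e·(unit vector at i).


S = (1, 3, 9), error at position 3, error magnitude e = 10, c = [0, 4, 2, 12, 11].

Step 1: column multipliers v_i = (∏_{j≠i}(α_i − α_j))^{−1} mod 13.
  i = 1 (α = 4): (4−2)(4−3)(4−11)(4−5) = 2·1·(−7)·(−1) = 14 ≡ 1, so v_1 = 1^{−1} = 1 (mod 13).
  i = 2 (α = 2): (2−4)(2−3)(2−11)(2−5) = (−2)·(−1)·(−9)·(−3) = 54 ≡ 2, so v_2 = 2^{−1} = 7 (mod 13).
  i = 3 (α = 3): (3−4)(3−2)(3−11)(3−5) = (−1)·1·(−8)·(−2) = −16 ≡ 10, so v_3 = 10^{−1} = 4 (mod 13).
  i = 4 (α = 11): (11−4)(11−2)(11−3)(11−5) = 7·9·8·6 = 3024 ≡ 8, so v_4 = 8^{−1} = 5 (mod 13).
  i = 5 (α = 5): (5−4)(5−2)(5−3)(5−11) = 1·3·2·(−6) = −36 ≡ 3, so v_5 = 3^{−1} = 9 (mod 13).
  v = [1, 7, 4, 5, 9].
Step 2: syndromes of r = [0, 4, 12, 12, 11] (all sums mod 13).
  S_0 = Σ v_i r_i = 1·0 + 7·4 + 4·12 + 5·12 + 9·11 = 235 ≡ 1.
  S_1 = Σ v_i α_i r_i = 1·4·0 + 7·2·4 + 4·3·12 + 5·11·12 + 9·5·11 = 1355 ≡ 3.
  α_i^2 mod 13 = [3, 4, 9, 4, 12].
  S_2 = Σ v_i α_i^2 r_i = 1·3·0 + 7·4·4 + 4·9·12 + 5·4·12 + 9·12·11 = 1972 ≡ 9.
  S = (1, 3, 9) ≠ 0, so r is not a codeword (an error is present).
Step 3: locate the error. For a single error e at position i, S_ℓ = v_i·e·α_i^ℓ, so α_err = S_1/S_0.
  S_0^{−1} = 1^{−1} = 1 (mod 13), so α_err = 3·1 = 3 ≡ 3 = α_3. Error position i = 3.
  Consistency check: S_2/S_1 = 9·9 = 81 ≡ 3 = α_err ✓ (single-error assumption holds).
Step 4: error magnitude e = S_0/v_3 = S_0·∏_{j≠3}(α_3 − α_j) = 1·10 = 10 ≡ 10 (mod 13).
Step 5: correct position 3: c_3 = r_3 − e = 12 − 10 ≡ 2 (mod 13). Hence c = [0, 4, 2, 12, 11].
  Check: interpolating c through the α_i gives m(x) = 8 + 11·x (degree < 2) with m(α_i) = c_i for every i, so c is indeed a codeword.


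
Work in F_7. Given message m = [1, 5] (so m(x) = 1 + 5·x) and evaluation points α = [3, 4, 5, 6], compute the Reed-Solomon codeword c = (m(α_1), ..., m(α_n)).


c = [2, 0, 5, 3]

Message polynomial: m(x) = 1 + 5·x (mod 7).
For each evaluation point α_i, compute m(α_i) mod 7:
  α_1 = 3: Horner steps 5 → 2, so m(3) = 2.
  α_2 = 4: Horner steps 5 → 0, so m(4) = 0.
  α_3 = 5: Horner steps 5 → 5, so m(5) = 5.
  α_4 = 6: Horner steps 5 → 3, so m(6) = 3.
Codeword c = [2, 0, 5, 3] ∈ F_7^4.


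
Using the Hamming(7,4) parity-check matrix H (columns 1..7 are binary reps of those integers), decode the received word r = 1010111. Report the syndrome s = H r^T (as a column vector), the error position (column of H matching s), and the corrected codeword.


s = (1, 1, 0)^T, error position = 6, corrected codeword c = 1010101

Compute s = H r^T mod 2 one row at a time:
  s_1 = 0 + 1 + 1 + 1 = 3 ≡ 1 (mod 2).
  s_2 = 0 + 1 + 1 + 1 = 3 ≡ 1 (mod 2).
  s_3 = 1 + 1 + 1 + 1 = 4 ≡ 0 (mod 2).
s = (1, 1, 0)^T — this equals column 6 of H (binary 110), so error is at position 6.
Correct: flip bit 6 of r = 1010111 to get c = 1010101.


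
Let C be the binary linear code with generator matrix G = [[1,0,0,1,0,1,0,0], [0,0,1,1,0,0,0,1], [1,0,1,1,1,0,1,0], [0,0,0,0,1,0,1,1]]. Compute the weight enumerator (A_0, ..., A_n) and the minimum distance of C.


Weight distribution: A_0 = 1, A_1 = 1, A_2 = 1, A_3 = 4, A_4 = 5, A_5 = 3, A_6 = 1. Minimum distance d = 1.

Enumerate all 2^4 = 16 messages m ∈ F_2^4.
For each, compute codeword c = mG in F_2^8, then tally its weight.
  m = 0000 → c = 00000000, weight = 0.
  m = 1000 → c = 10010100, weight = 3.
  m = 0100 → c = 00110001, weight = 3.
  m = 1100 → c = 10100101, weight = 4.
  m = 0010 → c = 10111010, weight = 5.
  m = 1010 → c = 00101110, weight = 4.
  m = 0110 → c = 10001011, weight = 4.
  m = 1110 → c = 00011111, weight = 5.
  m = 0001 → c = 00001011, weight = 3.
  m = 1001 → c = 10011111, weight = 6.
  m = 0101 → c = 00111010, weight = 4.
  m = 1101 → c = 10101110, weight = 5.
  m = 0011 → c = 10110001, weight = 4.
  m = 1011 → c = 00100101, weight = 3.
  m = 0111 → c = 10000000, weight = 1.
  m = 1111 → c = 00010100, weight = 2.
Tally weights:
  weight 0: 1 codewords.
  weight 1: 1 codewords.
  weight 2: 1 codewords.
  weight 3: 4 codewords.
  weight 4: 5 codewords.
  weight 5: 3 codewords.
  weight 6: 1 codewords.
Minimum distance d = smallest w > 0 with A_w > 0 = 1.
Sanity: Σ A_w = 16 = 2^4 = 16 ✓.


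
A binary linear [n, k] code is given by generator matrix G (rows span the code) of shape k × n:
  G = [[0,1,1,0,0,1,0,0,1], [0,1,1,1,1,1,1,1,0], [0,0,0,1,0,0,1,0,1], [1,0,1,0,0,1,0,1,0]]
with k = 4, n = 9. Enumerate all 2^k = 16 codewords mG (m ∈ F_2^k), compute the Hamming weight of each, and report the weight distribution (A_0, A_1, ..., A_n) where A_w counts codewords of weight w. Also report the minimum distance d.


Weight distribution: A_0 = 1, A_2 = 1, A_3 = 1, A_4 = 5, A_5 = 4, A_6 = 1, A_7 = 3. Minimum distance d = 2.

Enumerate all 2^4 = 16 messages m ∈ F_2^4.
For each, compute codeword c = mG in F_2^9, then tally its weight.
  m = 0000 → c = 000000000, weight = 0.
  m = 1000 → c = 011001001, weight = 4.
  m = 0100 → c = 011111110, weight = 7.
  m = 1100 → c = 000110111, weight = 5.
  m = 0010 → c = 000100101, weight = 3.
  m = 1010 → c = 011101100, weight = 5.
  m = 0110 → c = 011011011, weight = 6.
  m = 1110 → c = 000010010, weight = 2.
  m = 0001 → c = 101001010, weight = 4.
  m = 1001 → c = 110000011, weight = 4.
  m = 0101 → c = 110110100, weight = 5.
  m = 1101 → c = 101111101, weight = 7.
  m = 0011 → c = 101101111, weight = 7.
  m = 1011 → c = 110100110, weight = 5.
  m = 0111 → c = 110010001, weight = 4.
  m = 1111 → c = 101011000, weight = 4.
Tally weights:
  weight 0: 1 codewords.
  weight 2: 1 codewords.
  weight 3: 1 codewords.
  weight 4: 5 codewords.
  weight 5: 4 codewords.
  weight 6: 1 codewords.
  weight 7: 3 codewords.
Minimum distance d = smallest w > 0 with A_w > 0 = 2.
Sanity: Σ A_w = 16 = 2^4 = 16 ✓.


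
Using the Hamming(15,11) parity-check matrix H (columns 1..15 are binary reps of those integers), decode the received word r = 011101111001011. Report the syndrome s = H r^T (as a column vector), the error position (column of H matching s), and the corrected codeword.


s = (1, 0, 0, 0)^T, error position = 8, corrected codeword c = 011101101001011

Compute s = H r^T mod 2 one row at a time:
  s_1 = 1 + 1 + 0 + 0 + 1 + 0 + 1 + 1 = 5 ≡ 1 (mod 2).
  s_2 = 1 + 0 + 1 + 1 + 1 + 0 + 1 + 1 = 6 ≡ 0 (mod 2).
  s_3 = 1 + 1 + 1 + 1 + 0 + 0 + 1 + 1 = 6 ≡ 0 (mod 2).
  s_4 = 0 + 1 + 0 + 1 + 1 + 0 + 0 + 1 = 4 ≡ 0 (mod 2).
s = (1, 0, 0, 0)^T — this equals column 8 of H (binary 1000), so error is at position 8.
Correct: flip bit 8 of r = 011101111001011 to get c = 011101101001011.


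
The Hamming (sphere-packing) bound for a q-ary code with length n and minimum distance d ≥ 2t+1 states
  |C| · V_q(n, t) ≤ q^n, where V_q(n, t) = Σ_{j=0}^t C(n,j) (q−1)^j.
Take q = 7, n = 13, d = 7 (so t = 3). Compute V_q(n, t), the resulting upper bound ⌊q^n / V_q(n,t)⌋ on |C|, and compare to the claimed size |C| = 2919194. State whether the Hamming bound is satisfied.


V_q(n, t) = 64663, q^n = 96889010407, Hamming bound = 1498368, |C| = 2919194 > bound (violated).

Step 1: Compute V_q(n, t) = Σ_{j=0}^3 C(n, j) (q−1)^j.
  j = 0: C(13,0)·(6)^0 = 1·1 = 1.
  j = 1: C(13,1)·(6)^1 = 13·6 = 78.
  j = 2: C(13,2)·(6)^2 = 78·36 = 2808.
  j = 3: C(13,3)·(6)^3 = 286·216 = 61776.
  V_q(n, t) = 1 + 78 + 2808 + 61776 = 64663.
Step 2: q^n = 7^13 = 96889010407.
Step 3: Hamming bound ⌊q^n / V_q(n,t)⌋ = ⌊96889010407/64663⌋ = 1498368.
Step 4: Compare |C| = 2919194 to 1498368: violated.
The claimed |C| lies above the Hamming bound, so no 7-ary code of length 13 with d ≥ 7 can have 2919194 codewords.


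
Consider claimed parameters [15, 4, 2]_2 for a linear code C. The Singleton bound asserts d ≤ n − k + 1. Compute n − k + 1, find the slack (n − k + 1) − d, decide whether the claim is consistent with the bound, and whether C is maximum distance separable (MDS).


Singleton RHS = n − k + 1 = 12, slack = 10, bound satisfied, not MDS.

Singleton bound: d ≤ n − k + 1.
Here n = 15, k = 4, so n − k + 1 = 12.
Given d = 2, check d ≤ 12: YES.
Slack = (n − k + 1) − d = 10.
The code is NOT MDS (slack = 10 > 0).
Description: the claimed parameters are [15, 4, 2]_2; such a code would be non-MDS.


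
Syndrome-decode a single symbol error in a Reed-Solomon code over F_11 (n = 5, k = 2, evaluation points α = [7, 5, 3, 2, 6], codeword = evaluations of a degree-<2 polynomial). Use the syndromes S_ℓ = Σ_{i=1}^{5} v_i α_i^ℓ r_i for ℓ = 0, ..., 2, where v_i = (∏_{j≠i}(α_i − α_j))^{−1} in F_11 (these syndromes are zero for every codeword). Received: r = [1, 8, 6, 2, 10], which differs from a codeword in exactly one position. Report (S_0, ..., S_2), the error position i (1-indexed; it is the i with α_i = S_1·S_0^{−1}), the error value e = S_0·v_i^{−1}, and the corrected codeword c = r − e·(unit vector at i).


S = (10, 8, 2), error at position 3, error magnitude e = 2, c = [1, 8, 4, 2, 10].

Step 1: column multipliers v_i = (∏_{j≠i}(α_i − α_j))^{−1} mod 11.
  i = 1 (α = 7): (7−5)(7−3)(7−2)(7−6) = 2·4·5·1 = 40 ≡ 7, so v_1 = 7^{−1} = 8 (mod 11).
  i = 2 (α = 5): (5−7)(5−3)(5−2)(5−6) = (−2)·2·3·(−1) = 12 ≡ 1, so v_2 = 1^{−1} = 1 (mod 11).
  i = 3 (α = 3): (3−7)(3−5)(3−2)(3−6) = (−4)·(−2)·1·(−3) = −24 ≡ 9, so v_3 = 9^{−1} = 5 (mod 11).
  i = 4 (α = 2): (2−7)(2−5)(2−3)(2−6) = (−5)·(−3)·(−1)·(−4) = 60 ≡ 5, so v_4 = 5^{−1} = 9 (mod 11).
  i = 5 (α = 6): (6−7)(6−5)(6−3)(6−2) = (−1)·1·3·4 = −12 ≡ 10, so v_5 = 10^{−1} = 10 (mod 11).
  v = [8, 1, 5, 9, 10].
Step 2: syndromes of r = [1, 8, 6, 2, 10] (all sums mod 11).
  S_0 = Σ v_i r_i = 8·1 + 1·8 + 5·6 + 9·2 + 10·10 = 164 ≡ 10.
  S_1 = Σ v_i α_i r_i = 8·7·1 + 1·5·8 + 5·3·6 + 9·2·2 + 10·6·10 = 822 ≡ 8.
  α_i^2 mod 11 = [5, 3, 9, 4, 3].
  S_2 = Σ v_i α_i^2 r_i = 8·5·1 + 1·3·8 + 5·9·6 + 9·4·2 + 10·3·10 = 706 ≡ 2.
  S = (10, 8, 2) ≠ 0, so r is not a codeword (an error is present).
Step 3: locate the error. For a single error e at position i, S_ℓ = v_i·e·α_i^ℓ, so α_err = S_1/S_0.
  S_0^{−1} = 10^{−1} = 10 (mod 11), so α_err = 8·10 = 80 ≡ 3 = α_3. Error position i = 3.
  Consistency check: S_2/S_1 = 2·7 = 14 ≡ 3 = α_err ✓ (single-error assumption holds).
Step 4: error magnitude e = S_0/v_3 = S_0·∏_{j≠3}(α_3 − α_j) = 10·9 = 90 ≡ 2 (mod 11).
Step 5: correct position 3: c_3 = r_3 − e = 6 − 2 ≡ 4 (mod 11). Hence c = [1, 8, 4, 2, 10].
  Check: interpolating c through the α_i gives m(x) = 9 + 2·x (degree < 2) with m(α_i) = c_i for every i, so c is indeed a codeword.


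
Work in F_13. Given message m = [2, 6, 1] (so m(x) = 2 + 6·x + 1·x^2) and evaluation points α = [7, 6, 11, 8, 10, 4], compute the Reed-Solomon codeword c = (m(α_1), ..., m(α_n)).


c = [2, 9, 7, 10, 6, 3]

Message polynomial: m(x) = 2 + 6·x + 1·x^2 (mod 13).
For each evaluation point α_i, compute m(α_i) mod 13:
  α_1 = 7: Horner steps 1 → 0 → 2, so m(7) = 2.
  α_2 = 6: Horner steps 1 → 12 → 9, so m(6) = 9.
  α_3 = 11: Horner steps 1 → 4 → 7, so m(11) = 7.
  α_4 = 8: Horner steps 1 → 1 → 10, so m(8) = 10.
  α_5 = 10: Horner steps 1 → 3 → 6, so m(10) = 6.
  α_6 = 4: Horner steps 1 → 10 → 3, so m(4) = 3.
Codeword c = [2, 9, 7, 10, 6, 3] ∈ F_13^6.


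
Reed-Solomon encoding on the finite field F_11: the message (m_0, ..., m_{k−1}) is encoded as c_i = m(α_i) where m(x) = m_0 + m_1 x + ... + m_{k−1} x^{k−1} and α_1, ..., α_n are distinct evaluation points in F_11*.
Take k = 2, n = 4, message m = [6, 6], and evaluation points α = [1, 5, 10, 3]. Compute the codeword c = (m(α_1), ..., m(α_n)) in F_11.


c = [1, 3, 0, 2]

Message polynomial: m(x) = 6 + 6·x (mod 11).
For each evaluation point α_i, compute m(α_i) mod 11:
  α_1 = 1: Horner steps 6 → 1, so m(1) = 1.
  α_2 = 5: Horner steps 6 → 3, so m(5) = 3.
  α_3 = 10: Horner steps 6 → 0, so m(10) = 0.
  α_4 = 3: Horner steps 6 → 2, so m(3) = 2.
Codeword c = [1, 3, 0, 2] ∈ F_11^4.


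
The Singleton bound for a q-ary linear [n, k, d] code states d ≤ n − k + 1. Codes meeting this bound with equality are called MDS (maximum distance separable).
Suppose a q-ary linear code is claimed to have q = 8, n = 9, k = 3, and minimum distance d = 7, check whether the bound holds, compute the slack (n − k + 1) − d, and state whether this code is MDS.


Singleton RHS = n − k + 1 = 7, slack = 0, bound satisfied, MDS.

Singleton bound: d ≤ n − k + 1.
Here n = 9, k = 3, so n − k + 1 = 7.
Given d = 7, check d ≤ 7: YES.
Slack = (n − k + 1) − d = 0.
The code is MDS (slack = 0).
Description: the claimed parameters are [9, 3, 7]_8; such a code would be MDS (meets Singleton bound).


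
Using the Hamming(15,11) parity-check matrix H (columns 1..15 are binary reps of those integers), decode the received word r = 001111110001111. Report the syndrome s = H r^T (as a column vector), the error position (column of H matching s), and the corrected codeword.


s = (1, 0, 1, 1)^T, error position = 11, corrected codeword c = 001111110011111

Compute s = H r^T mod 2 one row at a time:
  s_1 = 1 + 0 + 0 + 0 + 1 + 1 + 1 + 1 = 5 ≡ 1 (mod 2).
  s_2 = 1 + 1 + 1 + 1 + 1 + 1 + 1 + 1 = 8 ≡ 0 (mod 2).
  s_3 = 0 + 1 + 1 + 1 + 0 + 0 + 1 + 1 = 5 ≡ 1 (mod 2).
  s_4 = 0 + 1 + 1 + 1 + 0 + 0 + 1 + 1 = 5 ≡ 1 (mod 2).
s = (1, 0, 1, 1)^T — this equals column 11 of H (binary 1011), so error is at position 11.
Correct: flip bit 11 of r = 001111110001111 to get c = 001111110011111.


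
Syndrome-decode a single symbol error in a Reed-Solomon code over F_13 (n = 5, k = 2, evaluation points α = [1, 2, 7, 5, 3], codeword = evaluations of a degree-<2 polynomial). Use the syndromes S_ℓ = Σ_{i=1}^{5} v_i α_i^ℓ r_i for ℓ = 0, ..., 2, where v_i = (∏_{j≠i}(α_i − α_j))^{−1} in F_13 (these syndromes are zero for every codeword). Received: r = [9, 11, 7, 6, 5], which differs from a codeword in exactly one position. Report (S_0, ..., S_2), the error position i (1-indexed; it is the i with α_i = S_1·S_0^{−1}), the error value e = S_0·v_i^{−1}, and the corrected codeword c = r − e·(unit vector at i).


S = (2, 2, 2), error at position 1, error magnitude e = 5, c = [4, 11, 7, 6, 5].

Step 1: column multipliers v_i = (∏_{j≠i}(α_i − α_j))^{−1} mod 13.
  i = 1 (α = 1): (1−2)(1−7)(1−5)(1−3) = (−1)·(−6)·(−4)·(−2) = 48 ≡ 9, so v_1 = 9^{−1} = 3 (mod 13).
  i = 2 (α = 2): (2−1)(2−7)(2−5)(2−3) = 1·(−5)·(−3)·(−1) = −15 ≡ 11, so v_2 = 11^{−1} = 6 (mod 13).
  i = 3 (α = 7): (7−1)(7−2)(7−5)(7−3) = 6·5·2·4 = 240 ≡ 6, so v_3 = 6^{−1} = 11 (mod 13).
  i = 4 (α = 5): (5−1)(5−2)(5−7)(5−3) = 4·3·(−2)·2 = −48 ≡ 4, so v_4 = 4^{−1} = 10 (mod 13).
  i = 5 (α = 3): (3−1)(3−2)(3−7)(3−5) = 2·1·(−4)·(−2) = 16 ≡ 3, so v_5 = 3^{−1} = 9 (mod 13).
  v = [3, 6, 11, 10, 9].
Step 2: syndromes of r = [9, 11, 7, 6, 5] (all sums mod 13).
  S_0 = Σ v_i r_i = 3·9 + 6·11 + 11·7 + 10·6 + 9·5 = 275 ≡ 2.
  S_1 = Σ v_i α_i r_i = 3·1·9 + 6·2·11 + 11·7·7 + 10·5·6 + 9·3·5 = 1133 ≡ 2.
  α_i^2 mod 13 = [1, 4, 10, 12, 9].
  S_2 = Σ v_i α_i^2 r_i = 3·1·9 + 6·4·11 + 11·10·7 + 10·12·6 + 9·9·5 = 2186 ≡ 2.
  S = (2, 2, 2) ≠ 0, so r is not a codeword (an error is present).
Step 3: locate the error. For a single error e at position i, S_ℓ = v_i·e·α_i^ℓ, so α_err = S_1/S_0.
  S_0^{−1} = 2^{−1} = 7 (mod 13), so α_err = 2·7 = 14 ≡ 1 = α_1. Error position i = 1.
  Consistency check: S_2/S_1 = 2·7 = 14 ≡ 1 = α_err ✓ (single-error assumption holds).
Step 4: error magnitude e = S_0/v_1 = S_0·∏_{j≠1}(α_1 − α_j) = 2·9 = 18 ≡ 5 (mod 13).
Step 5: correct position 1: c_1 = r_1 − e = 9 − 5 ≡ 4 (mod 13). Hence c = [4, 11, 7, 6, 5].
  Check: interpolating c through the α_i gives m(x) = 10 + 7·x (degree < 2) with m(α_i) = c_i for every i, so c is indeed a codeword.


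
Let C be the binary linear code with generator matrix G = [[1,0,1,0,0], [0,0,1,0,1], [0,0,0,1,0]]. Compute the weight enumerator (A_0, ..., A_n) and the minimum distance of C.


Weight distribution: A_0 = 1, A_1 = 1, A_2 = 3, A_3 = 3. Minimum distance d = 1.

Enumerate all 2^3 = 8 messages m ∈ F_2^3.
For each, compute codeword c = mG in F_2^5, then tally its weight.
  m = 000 → c = 00000, weight = 0.
  m = 100 → c = 10100, weight = 2.
  m = 010 → c = 00101, weight = 2.
  m = 110 → c = 10001, weight = 2.
  m = 001 → c = 00010, weight = 1.
  m = 101 → c = 10110, weight = 3.
  m = 011 → c = 00111, weight = 3.
  m = 111 → c = 10011, weight = 3.
Tally weights:
  weight 0: 1 codewords.
  weight 1: 1 codewords.
  weight 2: 3 codewords.
  weight 3: 3 codewords.
Minimum distance d = smallest w > 0 with A_w > 0 = 1.
Sanity: Σ A_w = 8 = 2^3 = 8 ✓.


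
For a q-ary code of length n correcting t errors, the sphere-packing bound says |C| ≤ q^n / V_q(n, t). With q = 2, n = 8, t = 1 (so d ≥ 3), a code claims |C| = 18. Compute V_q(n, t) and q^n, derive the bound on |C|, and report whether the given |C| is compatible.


V_q(n, t) = 9, q^n = 256, Hamming bound = 28, |C| = 18 ≤ bound (satisfied).

Step 1: Compute V_q(n, t) = Σ_{j=0}^1 C(n, j) (q−1)^j.
  j = 0: C(8,0)·(1)^0 = 1·1 = 1.
  j = 1: C(8,1)·(1)^1 = 8·1 = 8.
  V_q(n, t) = 1 + 8 = 9.
Step 2: q^n = 2^8 = 256.
Step 3: Hamming bound ⌊q^n / V_q(n,t)⌋ = ⌊256/9⌋ = 28.
Step 4: Compare |C| = 18 to 28: satisfied.
The claimed |C| lies below the Hamming bound.


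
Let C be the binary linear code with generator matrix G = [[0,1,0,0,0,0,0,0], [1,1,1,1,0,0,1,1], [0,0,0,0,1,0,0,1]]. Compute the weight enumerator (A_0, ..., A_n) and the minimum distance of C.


Weight distribution: A_0 = 1, A_1 = 1, A_2 = 1, A_3 = 1, A_5 = 2, A_6 = 2. Minimum distance d = 1.

Enumerate all 2^3 = 8 messages m ∈ F_2^3.
For each, compute codeword c = mG in F_2^8, then tally its weight.
  m = 000 → c = 00000000, weight = 0.
  m = 100 → c = 01000000, weight = 1.
  m = 010 → c = 11110011, weight = 6.
  m = 110 → c = 10110011, weight = 5.
  m = 001 → c = 00001001, weight = 2.
  m = 101 → c = 01001001, weight = 3.
  m = 011 → c = 11111010, weight = 6.
  m = 111 → c = 10111010, weight = 5.
Tally weights:
  weight 0: 1 codewords.
  weight 1: 1 codewords.
  weight 2: 1 codewords.
  weight 3: 1 codewords.
  weight 5: 2 codewords.
  weight 6: 2 codewords.
Minimum distance d = smallest w > 0 with A_w > 0 = 1.
Sanity: Σ A_w = 8 = 2^3 = 8 ✓.


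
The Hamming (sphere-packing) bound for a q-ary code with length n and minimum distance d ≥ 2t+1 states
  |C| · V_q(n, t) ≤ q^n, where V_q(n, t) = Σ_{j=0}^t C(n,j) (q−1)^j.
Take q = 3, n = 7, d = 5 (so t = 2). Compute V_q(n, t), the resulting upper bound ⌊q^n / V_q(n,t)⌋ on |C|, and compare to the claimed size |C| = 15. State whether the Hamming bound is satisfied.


V_q(n, t) = 99, q^n = 2187, Hamming bound = 22, |C| = 15 ≤ bound (satisfied).

Step 1: Compute V_q(n, t) = Σ_{j=0}^2 C(n, j) (q−1)^j.
  j = 0: C(7,0)·(2)^0 = 1·1 = 1.
  j = 1: C(7,1)·(2)^1 = 7·2 = 14.
  j = 2: C(7,2)·(2)^2 = 21·4 = 84.
  V_q(n, t) = 1 + 14 + 84 = 99.
Step 2: q^n = 3^7 = 2187.
Step 3: Hamming bound ⌊q^n / V_q(n,t)⌋ = ⌊2187/99⌋ = 22.
Step 4: Compare |C| = 15 to 22: satisfied.
The claimed |C| lies below the Hamming bound.


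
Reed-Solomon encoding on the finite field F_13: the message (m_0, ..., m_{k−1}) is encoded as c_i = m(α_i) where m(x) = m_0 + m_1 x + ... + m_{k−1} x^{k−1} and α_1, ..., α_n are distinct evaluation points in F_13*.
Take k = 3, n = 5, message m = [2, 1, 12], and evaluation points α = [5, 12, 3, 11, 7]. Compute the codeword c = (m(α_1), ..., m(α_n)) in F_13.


c = [8, 0, 9, 9, 12]

Message polynomial: m(x) = 2 + 1·x + 12·x^2 (mod 13).
For each evaluation point α_i, compute m(α_i) mod 13:
  α_1 = 5: Horner steps 12 → 9 → 8, so m(5) = 8.
  α_2 = 12: Horner steps 12 → 2 → 0, so m(12) = 0.
  α_3 = 3: Horner steps 12 → 11 → 9, so m(3) = 9.
  α_4 = 11: Horner steps 12 → 3 → 9, so m(11) = 9.
  α_5 = 7: Horner steps 12 → 7 → 12, so m(7) = 12.
Codeword c = [8, 0, 9, 9, 12] ∈ F_13^5.


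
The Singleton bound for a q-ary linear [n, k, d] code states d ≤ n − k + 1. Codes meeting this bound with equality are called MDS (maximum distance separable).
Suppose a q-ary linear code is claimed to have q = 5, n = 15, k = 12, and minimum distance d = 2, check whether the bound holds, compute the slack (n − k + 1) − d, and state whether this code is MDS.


Singleton RHS = n − k + 1 = 4, slack = 2, bound satisfied, not MDS.

Singleton bound: d ≤ n − k + 1.
Here n = 15, k = 12, so n − k + 1 = 4.
Given d = 2, check d ≤ 4: YES.
Slack = (n − k + 1) − d = 2.
The code is NOT MDS (slack = 2 > 0).
Description: the claimed parameters are [15, 12, 2]_5; such a code would be non-MDS.


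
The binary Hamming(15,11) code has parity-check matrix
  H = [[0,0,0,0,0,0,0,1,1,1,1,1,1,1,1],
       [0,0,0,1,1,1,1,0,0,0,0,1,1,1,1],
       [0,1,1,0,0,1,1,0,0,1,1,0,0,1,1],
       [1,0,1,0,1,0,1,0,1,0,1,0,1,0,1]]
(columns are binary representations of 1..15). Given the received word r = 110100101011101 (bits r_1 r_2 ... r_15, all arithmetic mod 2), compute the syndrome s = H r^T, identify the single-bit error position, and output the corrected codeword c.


s = (1, 1, 0, 0)^T, error position = 12, corrected codeword c = 110100101010101

Compute s = H r^T mod 2 one row at a time:
  s_1 = 0 + 1 + 0 + 1 + 1 + 1 + 0 + 1 = 5 ≡ 1 (mod 2).
  s_2 = 1 + 0 + 0 + 1 + 1 + 1 + 0 + 1 = 5 ≡ 1 (mod 2).
  s_3 = 1 + 0 + 0 + 1 + 0 + 1 + 0 + 1 = 4 ≡ 0 (mod 2).
  s_4 = 1 + 0 + 0 + 1 + 1 + 1 + 1 + 1 = 6 ≡ 0 (mod 2).
s = (1, 1, 0, 0)^T — this equals column 12 of H (binary 1100), so error is at position 12.
Correct: flip bit 12 of r = 110100101011101 to get c = 110100101010101.


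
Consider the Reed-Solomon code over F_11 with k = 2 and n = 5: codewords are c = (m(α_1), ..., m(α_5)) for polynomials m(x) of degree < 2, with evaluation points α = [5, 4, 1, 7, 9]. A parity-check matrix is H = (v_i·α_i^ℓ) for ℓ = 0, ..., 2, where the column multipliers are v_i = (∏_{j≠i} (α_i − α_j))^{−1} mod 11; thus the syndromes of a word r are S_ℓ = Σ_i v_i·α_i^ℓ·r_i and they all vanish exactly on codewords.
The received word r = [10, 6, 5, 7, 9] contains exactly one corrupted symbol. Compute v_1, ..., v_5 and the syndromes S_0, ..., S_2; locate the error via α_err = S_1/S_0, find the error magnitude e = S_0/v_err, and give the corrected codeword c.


S = (5, 1, 9), error at position 5, error magnitude e = 5, c = [10, 6, 5, 7, 4].

Step 1: column multipliers v_i = (∏_{j≠i}(α_i − α_j))^{−1} mod 11.
  i = 1 (α = 5): (5−4)(5−1)(5−7)(5−9) = 1·4·(−2)·(−4) = 32 ≡ 10, so v_1 = 10^{−1} = 10 (mod 11).
  i = 2 (α = 4): (4−5)(4−1)(4−7)(4−9) = (−1)·3·(−3)·(−5) = −45 ≡ 10, so v_2 = 10^{−1} = 10 (mod 11).
  i = 3 (α = 1): (1−5)(1−4)(1−7)(1−9) = (−4)·(−3)·(−6)·(−8) = 576 ≡ 4, so v_3 = 4^{−1} = 3 (mod 11).
  i = 4 (α = 7): (7−5)(7−4)(7−1)(7−9) = 2·3·6·(−2) = −72 ≡ 5, so v_4 = 5^{−1} = 9 (mod 11).
  i = 5 (α = 9): (9−5)(9−4)(9−1)(9−7) = 4·5·8·2 = 320 ≡ 1, so v_5 = 1^{−1} = 1 (mod 11).
  v = [10, 10, 3, 9, 1].
Step 2: syndromes of r = [10, 6, 5, 7, 9] (all sums mod 11).
  S_0 = Σ v_i r_i = 10·10 + 10·6 + 3·5 + 9·7 + 1·9 = 247 ≡ 5.
  S_1 = Σ v_i α_i r_i = 10·5·10 + 10·4·6 + 3·1·5 + 9·7·7 + 1·9·9 = 1277 ≡ 1.
  α_i^2 mod 11 = [3, 5, 1, 5, 4].
  S_2 = Σ v_i α_i^2 r_i = 10·3·10 + 10·5·6 + 3·1·5 + 9·5·7 + 1·4·9 = 966 ≡ 9.
  S = (5, 1, 9) ≠ 0, so r is not a codeword (an error is present).
Step 3: locate the error. For a single error e at position i, S_ℓ = v_i·e·α_i^ℓ, so α_err = S_1/S_0.
  S_0^{−1} = 5^{−1} = 9 (mod 11), so α_err = 1·9 = 9 ≡ 9 = α_5. Error position i = 5.
  Consistency check: S_2/S_1 = 9·1 = 9 ≡ 9 = α_err ✓ (single-error assumption holds).
Step 4: error magnitude e = S_0/v_5 = S_0·∏_{j≠5}(α_5 − α_j) = 5·1 = 5 ≡ 5 (mod 11).
Step 5: correct position 5: c_5 = r_5 − e = 9 − 5 ≡ 4 (mod 11). Hence c = [10, 6, 5, 7, 4].
  Check: interpolating c through the α_i gives m(x) = 1 + 4·x (degree < 2) with m(α_i) = c_i for every i, so c is indeed a codeword.


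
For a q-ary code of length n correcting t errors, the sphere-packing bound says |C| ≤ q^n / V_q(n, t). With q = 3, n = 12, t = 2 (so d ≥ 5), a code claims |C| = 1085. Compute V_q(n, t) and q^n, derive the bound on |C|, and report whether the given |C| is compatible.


V_q(n, t) = 289, q^n = 531441, Hamming bound = 1838, |C| = 1085 ≤ bound (satisfied).

Step 1: Compute V_q(n, t) = Σ_{j=0}^2 C(n, j) (q−1)^j.
  j = 0: C(12,0)·(2)^0 = 1·1 = 1.
  j = 1: C(12,1)·(2)^1 = 12·2 = 24.
  j = 2: C(12,2)·(2)^2 = 66·4 = 264.
  V_q(n, t) = 1 + 24 + 264 = 289.
Step 2: q^n = 3^12 = 531441.
Step 3: Hamming bound ⌊q^n / V_q(n,t)⌋ = ⌊531441/289⌋ = 1838.
Step 4: Compare |C| = 1085 to 1838: satisfied.
The claimed |C| lies below the Hamming bound.


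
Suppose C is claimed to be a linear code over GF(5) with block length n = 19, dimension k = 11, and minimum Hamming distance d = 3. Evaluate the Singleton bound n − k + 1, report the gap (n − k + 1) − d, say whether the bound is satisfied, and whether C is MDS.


Singleton RHS = n − k + 1 = 9, slack = 6, bound satisfied, not MDS.

Singleton bound: d ≤ n − k + 1.
Here n = 19, k = 11, so n − k + 1 = 9.
Given d = 3, check d ≤ 9: YES.
Slack = (n − k + 1) − d = 6.
The code is NOT MDS (slack = 6 > 0).
Description: the claimed parameters are [19, 11, 3]_5; such a code would be non-MDS.


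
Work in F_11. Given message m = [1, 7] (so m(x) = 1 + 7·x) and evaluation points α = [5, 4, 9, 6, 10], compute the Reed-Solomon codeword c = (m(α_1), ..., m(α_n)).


c = [3, 7, 9, 10, 5]

Message polynomial: m(x) = 1 + 7·x (mod 11).
For each evaluation point α_i, compute m(α_i) mod 11:
  α_1 = 5: Horner steps 7 → 3, so m(5) = 3.
  α_2 = 4: Horner steps 7 → 7, so m(4) = 7.
  α_3 = 9: Horner steps 7 → 9, so m(9) = 9.
  α_4 = 6: Horner steps 7 → 10, so m(6) = 10.
  α_5 = 10: Horner steps 7 → 5, so m(10) = 5.
Codeword c = [3, 7, 9, 10, 5] ∈ F_11^5.


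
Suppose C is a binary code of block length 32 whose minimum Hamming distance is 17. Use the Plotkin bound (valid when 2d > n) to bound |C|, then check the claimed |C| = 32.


Plotkin bound M ≤ 16; given |C| = 32 > bound (violated).

Check applicability: 2d = 34, n = 32.
2d − n = 2 > 0, so Plotkin applies.
Compute d/(2d−n) = 17/2 ≈ 8.5000.
⌊d/(2d−n)⌋ = 8.
Plotkin bound: M ≤ 2·8 = 16.
Given |C| = 32, check: VIOLATED.
This |C| is above the Plotkin bound, so no binary code with n = 32, d = 17 and 32 codewords exists.


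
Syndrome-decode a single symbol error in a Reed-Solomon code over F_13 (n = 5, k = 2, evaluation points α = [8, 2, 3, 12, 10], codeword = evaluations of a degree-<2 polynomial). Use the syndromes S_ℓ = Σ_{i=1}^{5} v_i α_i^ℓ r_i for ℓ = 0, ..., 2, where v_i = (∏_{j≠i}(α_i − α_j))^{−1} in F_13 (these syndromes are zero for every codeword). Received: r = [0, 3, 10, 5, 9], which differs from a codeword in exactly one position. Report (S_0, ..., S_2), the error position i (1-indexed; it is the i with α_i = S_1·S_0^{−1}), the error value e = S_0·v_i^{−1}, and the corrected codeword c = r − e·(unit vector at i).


S = (9, 5, 10), error at position 2, error magnitude e = 4, c = [0, 12, 10, 5, 9].

Step 1: column multipliers v_i = (∏_{j≠i}(α_i − α_j))^{−1} mod 13.
  i = 1 (α = 8): (8−2)(8−3)(8−12)(8−10) = 6·5·(−4)·(−2) = 240 ≡ 6, so v_1 = 6^{−1} = 11 (mod 13).
  i = 2 (α = 2): (2−8)(2−3)(2−12)(2−10) = (−6)·(−1)·(−10)·(−8) = 480 ≡ 12, so v_2 = 12^{−1} = 12 (mod 13).
  i = 3 (α = 3): (3−8)(3−2)(3−12)(3−10) = (−5)·1·(−9)·(−7) = −315 ≡ 10, so v_3 = 10^{−1} = 4 (mod 13).
  i = 4 (α = 12): (12−8)(12−2)(12−3)(12−10) = 4·10·9·2 = 720 ≡ 5, so v_4 = 5^{−1} = 8 (mod 13).
  i = 5 (α = 10): (10−8)(10−2)(10−3)(10−12) = 2·8·7·(−2) = −224 ≡ 10, so v_5 = 10^{−1} = 4 (mod 13).
  v = [11, 12, 4, 8, 4].
Step 2: syndromes of r = [0, 3, 10, 5, 9] (all sums mod 13).
  S_0 = Σ v_i r_i = 11·0 + 12·3 + 4·10 + 8·5 + 4·9 = 152 ≡ 9.
  S_1 = Σ v_i α_i r_i = 11·8·0 + 12·2·3 + 4·3·10 + 8·12·5 + 4·10·9 = 1032 ≡ 5.
  α_i^2 mod 13 = [12, 4, 9, 1, 9].
  S_2 = Σ v_i α_i^2 r_i = 11·12·0 + 12·4·3 + 4·9·10 + 8·1·5 + 4·9·9 = 868 ≡ 10.
  S = (9, 5, 10) ≠ 0, so r is not a codeword (an error is present).
Step 3: locate the error. For a single error e at position i, S_ℓ = v_i·e·α_i^ℓ, so α_err = S_1/S_0.
  S_0^{−1} = 9^{−1} = 3 (mod 13), so α_err = 5·3 = 15 ≡ 2 = α_2. Error position i = 2.
  Consistency check: S_2/S_1 = 10·8 = 80 ≡ 2 = α_err ✓ (single-error assumption holds).
Step 4: error magnitude e = S_0/v_2 = S_0·∏_{j≠2}(α_2 − α_j) = 9·12 = 108 ≡ 4 (mod 13).
Step 5: correct position 2: c_2 = r_2 − e = 3 − 4 ≡ 12 (mod 13). Hence c = [0, 12, 10, 5, 9].
  Check: interpolating c through the α_i gives m(x) = 3 + 11·x (degree < 2) with m(α_i) = c_i for every i, so c is indeed a codeword.


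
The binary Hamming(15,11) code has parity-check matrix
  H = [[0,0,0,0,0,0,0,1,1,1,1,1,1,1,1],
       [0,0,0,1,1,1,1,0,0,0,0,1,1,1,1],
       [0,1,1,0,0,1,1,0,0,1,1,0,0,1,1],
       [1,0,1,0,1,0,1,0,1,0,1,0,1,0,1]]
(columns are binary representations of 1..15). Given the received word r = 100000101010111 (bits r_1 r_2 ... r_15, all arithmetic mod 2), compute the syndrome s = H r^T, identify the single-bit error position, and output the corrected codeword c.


s = (1, 0, 0, 0)^T, error position = 8, corrected codeword c = 100000111010111

Compute s = H r^T mod 2 one row at a time:
  s_1 = 0 + 1 + 0 + 1 + 0 + 1 + 1 + 1 = 5 ≡ 1 (mod 2).
  s_2 = 0 + 0 + 0 + 1 + 0 + 1 + 1 + 1 = 4 ≡ 0 (mod 2).
  s_3 = 0 + 0 + 0 + 1 + 0 + 1 + 1 + 1 = 4 ≡ 0 (mod 2).
  s_4 = 1 + 0 + 0 + 1 + 1 + 1 + 1 + 1 = 6 ≡ 0 (mod 2).
s = (1, 0, 0, 0)^T — this equals column 8 of H (binary 1000), so error is at position 8.
Correct: flip bit 8 of r = 100000101010111 to get c = 100000111010111.


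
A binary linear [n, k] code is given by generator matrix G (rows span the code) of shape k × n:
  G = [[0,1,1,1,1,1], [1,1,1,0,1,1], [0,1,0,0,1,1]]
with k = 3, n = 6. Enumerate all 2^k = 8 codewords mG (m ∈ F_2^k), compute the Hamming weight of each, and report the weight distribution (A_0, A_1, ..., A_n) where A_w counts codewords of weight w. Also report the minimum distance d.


Weight distribution: A_0 = 1, A_2 = 3, A_3 = 1, A_5 = 3. Minimum distance d = 2.

Enumerate all 2^3 = 8 messages m ∈ F_2^3.
For each, compute codeword c = mG in F_2^6, then tally its weight.
  m = 000 → c = 000000, weight = 0.
  m = 100 → c = 011111, weight = 5.
  m = 010 → c = 111011, weight = 5.
  m = 110 → c = 100100, weight = 2.
  m = 001 → c = 010011, weight = 3.
  m = 101 → c = 001100, weight = 2.
  m = 011 → c = 101000, weight = 2.
  m = 111 → c = 110111, weight = 5.
Tally weights:
  weight 0: 1 codewords.
  weight 2: 3 codewords.
  weight 3: 1 codewords.
  weight 5: 3 codewords.
Minimum distance d = smallest w > 0 with A_w > 0 = 2.
Sanity: Σ A_w = 8 = 2^3 = 8 ✓.
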